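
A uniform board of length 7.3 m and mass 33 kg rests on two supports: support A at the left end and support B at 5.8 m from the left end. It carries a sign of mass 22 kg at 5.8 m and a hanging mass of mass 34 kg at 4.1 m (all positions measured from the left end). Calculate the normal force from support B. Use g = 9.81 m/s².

R_B ≈ 655 N

Choose support A as the axis so its reaction then has zero moment arm.
Beam weight: 33 × 9.81 = 323.7 N down at 3.65 m → arm 3.65 m, τ = 323.7 × 3.65 = 1182 N·m clockwise.
Sign: 22 × 9.81 = 215.8 N down at 5.8 m → arm 5.8 m, τ = 215.8 × 5.8 = 1252 N·m clockwise.
Hanging mass: 34 × 9.81 = 333.5 N down at 4.1 m → arm 4.1 m, τ = 333.5 × 4.1 = 1367 N·m clockwise.
Net load moment about support A = 3801 N·m clockwise.
Reaction R at support B is upward at 5.8 m, arm 5.8 m → moment R × 5.8 counterclockwise.
Setting net torque to zero: R × 5.8 = 3801 → R = 655 N.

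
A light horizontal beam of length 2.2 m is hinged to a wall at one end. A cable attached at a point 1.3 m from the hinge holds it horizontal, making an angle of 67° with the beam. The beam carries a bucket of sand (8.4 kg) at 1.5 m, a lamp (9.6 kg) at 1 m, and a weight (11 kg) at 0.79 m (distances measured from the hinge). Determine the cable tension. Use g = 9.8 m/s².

T ≈ 253 N

Take moments about the hinge.
Bucket of sand: 8.4 × 9.8 = 82.32 N down at 1.5 m → arm 1.5 m, τ = 82.32 × 1.5 = 123.5 N·m clockwise.
Lamp: 9.6 × 9.8 = 94.08 N down at 1 m → arm 1 m, τ = 94.08 × 1 = 94.08 N·m clockwise.
Weight: 11 × 9.8 = 107.8 N down at 0.79 m → arm 0.79 m, τ = 107.8 × 0.79 = 85.16 N·m clockwise.
Total clockwise load moment = 302.7 N·m.
The cable tension T acts at 1.3 m; only its component perpendicular to the beam, T sinθ, produces torque. sin 67° = 0.9205.
For rotational equilibrium, T × 1.3 × 0.9205 = 302.7, so T = 302.7 / 1.197 = 253 N.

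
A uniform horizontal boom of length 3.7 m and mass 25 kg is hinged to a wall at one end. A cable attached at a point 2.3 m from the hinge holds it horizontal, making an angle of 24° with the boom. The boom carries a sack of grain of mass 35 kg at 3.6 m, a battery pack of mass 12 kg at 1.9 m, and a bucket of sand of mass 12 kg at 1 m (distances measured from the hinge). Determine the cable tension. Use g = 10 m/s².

Taking torques about the hinge:
Beam weight: 25 × 10 = 250 N down at 1.85 m → arm 1.85 m, τ = 250 × 1.85 = 462.5 N·m clockwise.
Sack of grain: 35 × 10 = 350 N down at 3.6 m → arm 3.6 m, τ = 350 × 3.6 = 1260 N·m clockwise.
Battery pack: 12 × 10 = 120 N down at 1.9 m → arm 1.9 m, τ = 120 × 1.9 = 228 N·m clockwise.
Bucket of sand: 12 × 10 = 120 N down at 1 m → arm 1 m, τ = 120 × 1 = 120 N·m clockwise.
Total clockwise load moment = 2070 N·m.
The cable tension T acts at 2.3 m; only its component perpendicular to the boom, T sinθ, produces torque. sin 24° = 0.4067.
Balancing moments: T × 2.3 × 0.4067 = 2070, giving T = 2070 / 0.9354 = 2210 N.

T ≈ 2210 N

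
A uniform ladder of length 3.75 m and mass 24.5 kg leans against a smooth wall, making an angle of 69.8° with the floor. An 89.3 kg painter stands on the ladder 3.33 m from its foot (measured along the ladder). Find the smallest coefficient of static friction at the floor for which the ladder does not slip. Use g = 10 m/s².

Take moments about the foot of the ladder.
Ladder weight 24.5×10 = 245 N acts at 1.875 m along the ladder; its horizontal arm is 1.875·cos69.8° = 0.6474 m → τ = 158.6 N·m clockwise.
Painter: 89.3×10 = 893 N at 3.33 m → arm 1.15 m → τ = 1027 N·m clockwise.
Wall normal N acts horizontally at the top; its moment arm is the height L sinθ = 3.75·sin69.8° = 3.519 m, counterclockwise.
Balancing moments: N × 3.519 = 1186, giving N = 337 N.
ΣFx = 0 ⇒ f = N_wall = 337 N. ΣFy = 0 ⇒ N_floor = 1138 N.
μ_min = f / N_floor = 337 / 1138 = 0.296.

μ_min ≈ 0.296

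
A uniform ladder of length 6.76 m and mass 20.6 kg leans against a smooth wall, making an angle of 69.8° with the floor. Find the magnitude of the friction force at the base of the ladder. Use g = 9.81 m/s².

f ≈ 37.2 N

About the foot of the ladder:
Ladder weight 20.6×9.81 = 202.1 N acts at 3.38 m along the ladder; its horizontal arm is 3.38·cos69.8° = 1.167 m → τ = 235.9 N·m clockwise.
Wall normal N acts horizontally at the top; its moment arm is the height L sinθ = 6.76·sin69.8° = 6.344 m, counterclockwise.
For rotational equilibrium, N × 6.344 = 235.9, so N = 37.2 N.
ΣFx = 0: friction at the foot balances the wall's push, so f = N_wall = 37.2 N.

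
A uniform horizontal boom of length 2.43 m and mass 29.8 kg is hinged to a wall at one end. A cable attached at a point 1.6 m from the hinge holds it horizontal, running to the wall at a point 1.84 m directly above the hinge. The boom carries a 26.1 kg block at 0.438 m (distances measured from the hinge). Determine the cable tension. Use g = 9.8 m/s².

T ≈ 387 N

Taking torques about the hinge:
Beam weight: 29.8 × 9.8 = 292 N down at 1.215 m → arm 1.215 m, τ = 292 × 1.215 = 354.8 N·m clockwise.
Block: 26.1 × 9.8 = 255.8 N down at 0.438 m → arm 0.438 m, τ = 255.8 × 0.438 = 112 N·m clockwise.
Total clockwise load moment = 466.8 N·m.
The cable tension T acts at 1.6 m; only its component perpendicular to the boom, T sinθ, produces torque. sinθ = h/√(h²+d²) = 1.84/√(1.84²+1.6²) = 0.7546.
For rotational equilibrium, T × 1.6 × 0.7546 = 466.8, so T = 466.8 / 1.207 = 387 N.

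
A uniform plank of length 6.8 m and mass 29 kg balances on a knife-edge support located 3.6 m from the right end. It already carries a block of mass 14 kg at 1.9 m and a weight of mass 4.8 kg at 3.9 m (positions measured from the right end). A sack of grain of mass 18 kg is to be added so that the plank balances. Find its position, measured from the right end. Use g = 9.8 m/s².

x ≈ 5.16 m from the right end

Sum moments about the knife-edge support (at 3.6 m from the right end) (the support reaction has zero arm there).
Beam weight: 29 × 9.8 = 284.2 N down at 3.4 m → arm 0.2 m, τ = 284.2 × 0.2 = 56.84 N·m clockwise.
Block: 14 × 9.8 = 137.2 N down at 1.9 m → arm 1.7 m, τ = 137.2 × 1.7 = 233.2 N·m clockwise.
Weight: 4.8 × 9.8 = 47.04 N down at 3.9 m → arm 0.3 m, τ = 47.04 × 0.3 = 14.11 N·m counterclockwise.
Net moment of existing loads = 275.9 N·m clockwise.
The sack of grain weighs 18 × 9.8 = 176.4 N and must supply an equal counterclockwise moment, so its lever arm about the knife-edge support is 275.9 / 176.4 = 1.56 m.
That puts it at 3.6 + 1.56 = 5.16 m from the right end.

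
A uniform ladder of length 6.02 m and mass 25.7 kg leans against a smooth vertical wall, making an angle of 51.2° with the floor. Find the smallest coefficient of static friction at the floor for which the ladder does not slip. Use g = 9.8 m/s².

About the foot of the ladder:
Ladder weight 25.7×9.8 = 251.9 N acts at 3.01 m along the ladder; its horizontal arm is 3.01·cos51.2° = 1.886 m → τ = 475.1 N·m clockwise.
Wall normal N acts horizontally at the top; its moment arm is the height L sinθ = 6.02·sin51.2° = 4.692 m, counterclockwise.
Στ = 0 ⇒ N × 4.692 = 475.1 ⇒ N = 101.3 N.
ΣFx = 0 ⇒ f = N_wall = 101.3 N. ΣFy = 0 ⇒ N_floor = 251.9 N.
μ_min = f / N_floor = 101.3 / 251.9 = 0.402.

μ_min ≈ 0.402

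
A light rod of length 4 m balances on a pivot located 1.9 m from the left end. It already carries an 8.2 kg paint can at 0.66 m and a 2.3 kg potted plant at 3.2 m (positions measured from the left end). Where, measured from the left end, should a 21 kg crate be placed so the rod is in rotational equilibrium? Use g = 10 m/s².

x ≈ 2.24 m from the left end

Sum moments about the pivot (at 1.9 m from the left end) (the support reaction has zero arm there).
Paint can: 8.2 × 10 = 82 N down at 0.66 m → arm 1.24 m, τ = 82 × 1.24 = 101.7 N·m counterclockwise.
Potted plant: 2.3 × 10 = 23 N down at 3.2 m → arm 1.3 m, τ = 23 × 1.3 = 29.9 N·m clockwise.
Net moment of existing loads = 71.8 N·m counterclockwise.
The crate weighs 21 × 10 = 210 N and must supply an equal clockwise moment, so its lever arm about the pivot is 71.8 / 210 = 0.342 m.
That puts it at 1.9 + 0.342 = 2.24 m from the left end.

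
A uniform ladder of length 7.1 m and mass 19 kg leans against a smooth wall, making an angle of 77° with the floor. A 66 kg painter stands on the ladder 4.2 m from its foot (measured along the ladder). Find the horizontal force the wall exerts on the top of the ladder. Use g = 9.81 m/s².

About the foot of the ladder:
Ladder weight 19×9.81 = 186.4 N acts at 3.55 m along the ladder; its horizontal arm is 3.55·cos77° = 0.7986 m → τ = 148.9 N·m clockwise.
Painter: 66×9.81 = 647.5 N at 4.2 m → arm 0.9448 m → τ = 611.8 N·m clockwise.
Wall normal N acts horizontally at the top; its moment arm is the height L sinθ = 7.1·sin77° = 6.918 m, counterclockwise.
Balancing moments: N × 6.918 = 760.7, giving N = 110 N.

N_wall ≈ 110 N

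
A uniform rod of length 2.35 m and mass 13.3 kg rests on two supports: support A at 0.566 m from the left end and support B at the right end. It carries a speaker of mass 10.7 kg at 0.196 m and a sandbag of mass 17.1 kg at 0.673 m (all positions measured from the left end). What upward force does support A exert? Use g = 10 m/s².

R_A ≈ 378 N

Sum moments about support B (its reaction then has zero moment arm).
Beam weight: 13.3 × 10 = 133 N down at 1.175 m → arm 1.175 m, τ = 133 × 1.175 = 156.3 N·m counterclockwise.
Speaker: 10.7 × 10 = 107 N down at 0.196 m → arm 2.154 m, τ = 107 × 2.154 = 230.5 N·m counterclockwise.
Sandbag: 17.1 × 10 = 171 N down at 0.673 m → arm 1.677 m, τ = 171 × 1.677 = 286.8 N·m counterclockwise.
Net load moment about support B = 673.6 N·m counterclockwise.
Reaction R at support A is upward at 0.566 m, arm 1.784 m → moment R × 1.784 clockwise.
Balancing moments: R × 1.784 = 673.6, giving R = 378 N.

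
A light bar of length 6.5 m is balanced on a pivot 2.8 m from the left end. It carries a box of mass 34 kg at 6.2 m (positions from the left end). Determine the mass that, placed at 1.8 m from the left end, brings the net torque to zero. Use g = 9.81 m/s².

m ≈ 116 kg

Taking torques about the pivot (at 2.8 m from the left end):
Box: 34 × 9.81 = 333.5 N down at 6.2 m → arm 3.4 m, τ = 333.5 × 3.4 = 1134 N·m clockwise.
Net moment of known loads = 1134 N·m clockwise.
An unknown mass m at 1.8 m has arm 1 m; its moment is m·g·1 counterclockwise.
For rotational equilibrium, m × 9.81 × 1 = 1134, so m = 1134 / (9.81 × 1) = 116 kg.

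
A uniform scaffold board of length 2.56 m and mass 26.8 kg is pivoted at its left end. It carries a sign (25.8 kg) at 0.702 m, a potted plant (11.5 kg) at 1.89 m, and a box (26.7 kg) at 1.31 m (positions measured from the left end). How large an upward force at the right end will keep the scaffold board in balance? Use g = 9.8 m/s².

Take moments about the left end.
Beam weight: 26.8 × 9.8 = 262.6 N down at 1.28 m → arm 1.28 m, τ = 262.6 × 1.28 = 336.1 N·m clockwise.
Sign: 25.8 × 9.8 = 252.8 N down at 0.702 m → arm 0.702 m, τ = 252.8 × 0.702 = 177.5 N·m clockwise.
Potted plant: 11.5 × 9.8 = 112.7 N down at 1.89 m → arm 1.89 m, τ = 112.7 × 1.89 = 213 N·m clockwise.
Box: 26.7 × 9.8 = 261.7 N down at 1.31 m → arm 1.31 m, τ = 261.7 × 1.31 = 342.8 N·m clockwise.
Net moment of the loads = 1069 N·m clockwise.
The upward force F acts at the right end, arm 2.56 m, giving F × 2.56 counterclockwise.
Στ = 0 ⇒ F × 2.56 = 1069 ⇒ F = 1069 / 2.56 = 418 N.

F ≈ 418 N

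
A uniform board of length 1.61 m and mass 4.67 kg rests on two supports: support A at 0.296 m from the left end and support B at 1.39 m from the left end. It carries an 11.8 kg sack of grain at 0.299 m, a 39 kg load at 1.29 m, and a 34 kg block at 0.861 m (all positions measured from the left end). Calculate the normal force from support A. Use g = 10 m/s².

Taking torques about support B:
Beam weight: 4.67 × 10 = 46.7 N down at 0.805 m → arm 0.585 m, τ = 46.7 × 0.585 = 27.32 N·m counterclockwise.
Sack of grain: 11.8 × 10 = 118 N down at 0.299 m → arm 1.091 m, τ = 118 × 1.091 = 128.7 N·m counterclockwise.
Load: 39 × 10 = 390 N down at 1.29 m → arm 0.1 m, τ = 390 × 0.1 = 39 N·m counterclockwise.
Block: 34 × 10 = 340 N down at 0.861 m → arm 0.529 m, τ = 340 × 0.529 = 179.9 N·m counterclockwise.
Net load moment about support B = 374.9 N·m counterclockwise.
Reaction R at support A is upward at 0.296 m, arm 1.094 m → moment R × 1.094 clockwise.
Στ = 0 ⇒ R × 1.094 = 374.9 ⇒ R = 343 N.

R_A ≈ 343 N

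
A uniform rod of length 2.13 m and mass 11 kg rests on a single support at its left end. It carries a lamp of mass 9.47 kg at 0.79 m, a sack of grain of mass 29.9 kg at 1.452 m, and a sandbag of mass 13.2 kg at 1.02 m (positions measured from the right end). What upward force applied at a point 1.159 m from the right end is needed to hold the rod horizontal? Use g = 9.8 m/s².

Take moments about the left end.
Beam weight: 11 × 9.8 = 107.8 N down at 1.065 m → arm 1.065 m, τ = 107.8 × 1.065 = 114.8 N·m clockwise.
Lamp: 9.47 × 9.8 = 92.81 N down at 0.79 m → arm 1.34 m, τ = 92.81 × 1.34 = 124.4 N·m clockwise.
Sack of grain: 29.9 × 9.8 = 293 N down at 1.452 m → arm 0.678 m, τ = 293 × 0.678 = 198.7 N·m clockwise.
Sandbag: 13.2 × 9.8 = 129.4 N down at 1.02 m → arm 1.11 m, τ = 129.4 × 1.11 = 143.6 N·m clockwise.
Net moment of the loads = 581.5 N·m clockwise.
The upward force F acts at a point 1.159 m from the right end, arm 0.971 m, giving F × 0.971 counterclockwise.
Setting net torque to zero: F × 0.971 = 581.5 → F = 581.5 / 0.971 = 599 N.

F ≈ 599 N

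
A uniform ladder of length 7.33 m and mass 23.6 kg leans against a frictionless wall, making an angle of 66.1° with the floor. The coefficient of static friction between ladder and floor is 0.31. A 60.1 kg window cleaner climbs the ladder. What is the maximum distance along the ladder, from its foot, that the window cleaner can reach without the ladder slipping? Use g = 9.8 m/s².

Take moments about the foot of the ladder.
Ladder weight 23.6×9.8 = 231.3 N acts at 3.665 m along the ladder; its horizontal arm is 3.665·cos66.1° = 1.485 m → τ = 343.5 N·m clockwise.
Window cleaner weight 60.1×9.8 = 589 N at distance d → arm d·cos66.1° → τ = 589·d·0.4051 clockwise.
Wall normal N at the top has arm L sinθ = 6.701 m counterclockwise, so Στ = 0 gives N·6.701 = 343.5 + 238.6·d.
ΣFy = 0 ⇒ N_floor = 820.3 N, so the maximum friction is μ_s·N_floor = 0.31×820.3 = 254.3 N. ΣFx = 0 ⇒ N_wall = f, so at the slipping point N = 254.3 N.
Substituting: 254.3×6.701 = 343.5 + 238.6·d ⇒ d = (1704 − 343.5) / 238.6 = 5.7 m.

d ≈ 5.7 m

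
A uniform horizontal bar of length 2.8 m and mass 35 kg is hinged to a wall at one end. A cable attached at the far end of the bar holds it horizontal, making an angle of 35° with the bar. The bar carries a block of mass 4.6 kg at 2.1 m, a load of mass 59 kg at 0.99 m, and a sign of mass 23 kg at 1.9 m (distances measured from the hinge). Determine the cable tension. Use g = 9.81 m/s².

T ≈ 982 N

Taking torques about the hinge:
Beam weight: 35 × 9.81 = 343.4 N down at 1.4 m → arm 1.4 m, τ = 343.4 × 1.4 = 480.8 N·m clockwise.
Block: 4.6 × 9.81 = 45.13 N down at 2.1 m → arm 2.1 m, τ = 45.13 × 2.1 = 94.77 N·m clockwise.
Load: 59 × 9.81 = 578.8 N down at 0.99 m → arm 0.99 m, τ = 578.8 × 0.99 = 573 N·m clockwise.
Sign: 23 × 9.81 = 225.6 N down at 1.9 m → arm 1.9 m, τ = 225.6 × 1.9 = 428.6 N·m clockwise.
Total clockwise load moment = 1577 N·m.
The cable tension T acts at 2.8 m; only its component perpendicular to the bar, T sinθ, produces torque. sin 35° = 0.5736.
Στ = 0 ⇒ T × 2.8 × 0.5736 = 1577 ⇒ T = 1577 / 1.606 = 982 N.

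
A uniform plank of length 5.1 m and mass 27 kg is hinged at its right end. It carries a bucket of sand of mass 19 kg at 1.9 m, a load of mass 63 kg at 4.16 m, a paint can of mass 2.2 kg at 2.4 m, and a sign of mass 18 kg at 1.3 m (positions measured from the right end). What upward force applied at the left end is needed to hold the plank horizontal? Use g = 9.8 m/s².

About the right end:
Beam weight: 27 × 9.8 = 264.6 N down at 2.55 m → arm 2.55 m, τ = 264.6 × 2.55 = 674.7 N·m counterclockwise.
Bucket of sand: 19 × 9.8 = 186.2 N down at 1.9 m → arm 1.9 m, τ = 186.2 × 1.9 = 353.8 N·m counterclockwise.
Load: 63 × 9.8 = 617.4 N down at 4.16 m → arm 4.16 m, τ = 617.4 × 4.16 = 2568 N·m counterclockwise.
Paint can: 2.2 × 9.8 = 21.56 N down at 2.4 m → arm 2.4 m, τ = 21.56 × 2.4 = 51.74 N·m counterclockwise.
Sign: 18 × 9.8 = 176.4 N down at 1.3 m → arm 1.3 m, τ = 176.4 × 1.3 = 229.3 N·m counterclockwise.
Net moment of the loads = 3878 N·m counterclockwise.
The upward force F acts at the left end, arm 5.1 m, giving F × 5.1 clockwise.
Setting net torque to zero: F × 5.1 = 3878 → F = 3878 / 5.1 = 760 N.

F ≈ 760 N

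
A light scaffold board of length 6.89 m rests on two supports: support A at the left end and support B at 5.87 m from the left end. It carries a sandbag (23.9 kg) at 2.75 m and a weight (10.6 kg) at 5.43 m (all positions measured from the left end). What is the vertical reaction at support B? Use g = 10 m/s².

R_B ≈ 210 N

Sum moments about support A (its reaction then has zero moment arm).
Sandbag: 23.9 × 10 = 239 N down at 2.75 m → arm 2.75 m, τ = 239 × 2.75 = 657.2 N·m clockwise.
Weight: 10.6 × 10 = 106 N down at 5.43 m → arm 5.43 m, τ = 106 × 5.43 = 575.6 N·m clockwise.
Net load moment about support A = 1233 N·m clockwise.
Reaction R at support B is upward at 5.87 m, arm 5.87 m → moment R × 5.87 counterclockwise.
Setting net torque to zero: R × 5.87 = 1233 → R = 210 N.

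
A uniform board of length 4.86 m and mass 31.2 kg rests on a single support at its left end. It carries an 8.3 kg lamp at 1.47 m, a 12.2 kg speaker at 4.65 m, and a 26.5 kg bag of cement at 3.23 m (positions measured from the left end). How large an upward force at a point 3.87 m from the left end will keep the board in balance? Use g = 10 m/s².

F ≈ 595 N

About the left end:
Beam weight: 31.2 × 10 = 312 N down at 2.43 m → arm 2.43 m, τ = 312 × 2.43 = 758.2 N·m clockwise.
Lamp: 8.3 × 10 = 83 N down at 1.47 m → arm 1.47 m, τ = 83 × 1.47 = 122 N·m clockwise.
Speaker: 12.2 × 10 = 122 N down at 4.65 m → arm 4.65 m, τ = 122 × 4.65 = 567.3 N·m clockwise.
Bag of cement: 26.5 × 10 = 265 N down at 3.23 m → arm 3.23 m, τ = 265 × 3.23 = 856 N·m clockwise.
Net moment of the loads = 2304 N·m clockwise.
The upward force F acts at a point 3.87 m from the left end, arm 3.87 m, giving F × 3.87 counterclockwise.
Setting net torque to zero: F × 3.87 = 2304 → F = 2304 / 3.87 = 595 N.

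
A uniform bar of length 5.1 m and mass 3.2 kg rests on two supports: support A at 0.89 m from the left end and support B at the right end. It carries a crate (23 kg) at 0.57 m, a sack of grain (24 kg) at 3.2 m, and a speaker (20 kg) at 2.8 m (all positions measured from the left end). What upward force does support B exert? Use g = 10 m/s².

R_B ≈ 218 N

Take moments about support A.
Beam weight: 3.2 × 10 = 32 N down at 2.55 m → arm 1.66 m, τ = 32 × 1.66 = 53.12 N·m clockwise.
Crate: 23 × 10 = 230 N down at 0.57 m → arm 0.32 m, τ = 230 × 0.32 = 73.6 N·m counterclockwise.
Sack of grain: 24 × 10 = 240 N down at 3.2 m → arm 2.31 m, τ = 240 × 2.31 = 554.4 N·m clockwise.
Speaker: 20 × 10 = 200 N down at 2.8 m → arm 1.91 m, τ = 200 × 1.91 = 382 N·m clockwise.
Net load moment about support A = 915.9 N·m clockwise.
Reaction R at support B is upward at 5.1 m, arm 4.21 m → moment R × 4.21 counterclockwise.
For rotational equilibrium, R × 4.21 = 915.9, so R = 218 N.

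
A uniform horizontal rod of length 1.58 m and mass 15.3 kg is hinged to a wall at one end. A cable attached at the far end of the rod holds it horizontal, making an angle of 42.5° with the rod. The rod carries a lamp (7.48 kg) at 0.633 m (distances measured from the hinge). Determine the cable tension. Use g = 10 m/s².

Sum moments about the hinge (the unknown hinge reaction has zero arm there).
Beam weight: 15.3 × 10 = 153 N down at 0.79 m → arm 0.79 m, τ = 153 × 0.79 = 120.9 N·m clockwise.
Lamp: 7.48 × 10 = 74.8 N down at 0.633 m → arm 0.633 m, τ = 74.8 × 0.633 = 47.35 N·m clockwise.
Total clockwise load moment = 168.2 N·m.
The cable tension T acts at 1.58 m; only its component perpendicular to the rod, T sinθ, produces torque. sin 42.5° = 0.6756.
Στ = 0 ⇒ T × 1.58 × 0.6756 = 168.2 ⇒ T = 168.2 / 1.067 = 158 N.

T ≈ 158 N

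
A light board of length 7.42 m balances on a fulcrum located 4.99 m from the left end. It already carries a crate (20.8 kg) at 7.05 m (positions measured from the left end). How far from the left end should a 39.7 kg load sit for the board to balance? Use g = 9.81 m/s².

About the fulcrum (at 4.99 m from the left end):
Crate: 20.8 × 9.81 = 204 N down at 7.05 m → arm 2.06 m, τ = 204 × 2.06 = 420.2 N·m clockwise.
Net moment of existing loads = 420.2 N·m clockwise.
The load weighs 39.7 × 9.81 = 389.5 N and must supply an equal counterclockwise moment, so its lever arm about the fulcrum is 420.2 / 389.5 = 1.08 m.
That puts it at 4.99 − 1.08 = 3.91 m from the left end.

x ≈ 3.91 m from the left end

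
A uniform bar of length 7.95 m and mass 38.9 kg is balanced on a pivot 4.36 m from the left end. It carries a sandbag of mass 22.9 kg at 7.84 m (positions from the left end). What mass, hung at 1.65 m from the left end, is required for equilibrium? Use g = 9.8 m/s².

Take moments about the pivot (at 4.36 m from the left end).
Beam weight: 38.9 × 9.8 = 381.2 N down at 3.975 m → arm 0.385 m, τ = 381.2 × 0.385 = 146.8 N·m counterclockwise.
Sandbag: 22.9 × 9.8 = 224.4 N down at 7.84 m → arm 3.48 m, τ = 224.4 × 3.48 = 780.9 N·m clockwise.
Net moment of known loads = 634.1 N·m clockwise.
An unknown mass m at 1.65 m has arm 2.71 m; its moment is m·g·2.71 counterclockwise.
Στ = 0 ⇒ m × 9.8 × 2.71 = 634.1 ⇒ m = 634.1 / (9.8 × 2.71) = 23.9 kg.

m ≈ 23.9 kg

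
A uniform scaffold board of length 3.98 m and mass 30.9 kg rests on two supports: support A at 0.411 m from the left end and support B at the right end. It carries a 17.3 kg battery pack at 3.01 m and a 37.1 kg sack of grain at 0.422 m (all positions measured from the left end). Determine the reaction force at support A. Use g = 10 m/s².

Sum moments about support B (its reaction then has zero moment arm).
Beam weight: 30.9 × 10 = 309 N down at 1.99 m → arm 1.99 m, τ = 309 × 1.99 = 614.9 N·m counterclockwise.
Battery pack: 17.3 × 10 = 173 N down at 3.01 m → arm 0.97 m, τ = 173 × 0.97 = 167.8 N·m counterclockwise.
Sack of grain: 37.1 × 10 = 371 N down at 0.422 m → arm 3.558 m, τ = 371 × 3.558 = 1320 N·m counterclockwise.
Net load moment about support B = 2103 N·m counterclockwise.
Reaction R at support A is upward at 0.411 m, arm 3.569 m → moment R × 3.569 clockwise.
Setting net torque to zero: R × 3.569 = 2103 → R = 589 N.

R_A ≈ 589 N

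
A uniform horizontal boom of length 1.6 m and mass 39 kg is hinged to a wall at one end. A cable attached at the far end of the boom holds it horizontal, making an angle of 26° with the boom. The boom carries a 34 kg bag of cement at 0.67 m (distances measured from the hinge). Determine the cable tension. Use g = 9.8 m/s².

T ≈ 754 N

Choose the hinge as the axis so the unknown hinge reaction has zero arm there.
Beam weight: 39 × 9.8 = 382.2 N down at 0.8 m → arm 0.8 m, τ = 382.2 × 0.8 = 305.8 N·m clockwise.
Bag of cement: 34 × 9.8 = 333.2 N down at 0.67 m → arm 0.67 m, τ = 333.2 × 0.67 = 223.2 N·m clockwise.
Total clockwise load moment = 529 N·m.
The cable tension T acts at 1.6 m; only its component perpendicular to the boom, T sinθ, produces torque. sin 26° = 0.4384.
Balancing moments: T × 1.6 × 0.4384 = 529, giving T = 529 / 0.7014 = 754 N.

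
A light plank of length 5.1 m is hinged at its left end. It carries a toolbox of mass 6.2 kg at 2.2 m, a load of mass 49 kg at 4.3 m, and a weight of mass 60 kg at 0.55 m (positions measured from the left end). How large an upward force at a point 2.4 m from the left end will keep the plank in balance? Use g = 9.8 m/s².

F ≈ 1050 N

Choose the left end as the axis so the unknown pivot reaction has zero arm there.
Toolbox: 6.2 × 9.8 = 60.76 N down at 2.2 m → arm 2.2 m, τ = 60.76 × 2.2 = 133.7 N·m clockwise.
Load: 49 × 9.8 = 480.2 N down at 4.3 m → arm 4.3 m, τ = 480.2 × 4.3 = 2065 N·m clockwise.
Weight: 60 × 9.8 = 588 N down at 0.55 m → arm 0.55 m, τ = 588 × 0.55 = 323.4 N·m clockwise.
Net moment of the loads = 2522 N·m clockwise.
The upward force F acts at a point 2.4 m from the left end, arm 2.4 m, giving F × 2.4 counterclockwise.
For rotational equilibrium, F × 2.4 = 2522, so F = 2522 / 2.4 = 1050 N.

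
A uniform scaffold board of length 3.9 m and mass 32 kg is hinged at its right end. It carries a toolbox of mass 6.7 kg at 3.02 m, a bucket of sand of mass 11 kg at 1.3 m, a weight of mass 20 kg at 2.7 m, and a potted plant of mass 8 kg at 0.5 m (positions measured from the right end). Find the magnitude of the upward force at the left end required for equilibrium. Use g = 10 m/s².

F ≈ 397 N

Taking torques about the right end:
Beam weight: 32 × 10 = 320 N down at 1.95 m → arm 1.95 m, τ = 320 × 1.95 = 624 N·m counterclockwise.
Toolbox: 6.7 × 10 = 67 N down at 3.02 m → arm 3.02 m, τ = 67 × 3.02 = 202.3 N·m counterclockwise.
Bucket of sand: 11 × 10 = 110 N down at 1.3 m → arm 1.3 m, τ = 110 × 1.3 = 143 N·m counterclockwise.
Weight: 20 × 10 = 200 N down at 2.7 m → arm 2.7 m, τ = 200 × 2.7 = 540 N·m counterclockwise.
Potted plant: 8 × 10 = 80 N down at 0.5 m → arm 0.5 m, τ = 80 × 0.5 = 40 N·m counterclockwise.
Net moment of the loads = 1549 N·m counterclockwise.
The upward force F acts at the left end, arm 3.9 m, giving F × 3.9 clockwise.
For rotational equilibrium, F × 3.9 = 1549, so F = 1549 / 3.9 = 397 N.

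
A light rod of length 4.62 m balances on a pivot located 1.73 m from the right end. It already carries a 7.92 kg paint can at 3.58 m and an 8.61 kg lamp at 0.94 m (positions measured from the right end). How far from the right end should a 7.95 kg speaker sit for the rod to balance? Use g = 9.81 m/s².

Sum moments about the pivot (at 1.73 m from the right end) (the support reaction has zero arm there).
Paint can: 7.92 × 9.81 = 77.7 N down at 3.58 m → arm 1.85 m, τ = 77.7 × 1.85 = 143.7 N·m counterclockwise.
Lamp: 8.61 × 9.81 = 84.46 N down at 0.94 m → arm 0.79 m, τ = 84.46 × 0.79 = 66.72 N·m clockwise.
Net moment of existing loads = 76.98 N·m counterclockwise.
The speaker weighs 7.95 × 9.81 = 77.99 N and must supply an equal clockwise moment, so its lever arm about the pivot is 76.98 / 77.99 = 0.987 m.
That puts it at 1.73 − 0.987 = 0.743 m from the right end.

x ≈ 0.743 m from the right end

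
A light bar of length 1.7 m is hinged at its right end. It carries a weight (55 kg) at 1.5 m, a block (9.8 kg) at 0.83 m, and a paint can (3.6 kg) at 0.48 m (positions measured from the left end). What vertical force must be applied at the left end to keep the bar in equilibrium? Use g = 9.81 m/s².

F ≈ 138 N

Choose the right end as the axis so the unknown pivot reaction has zero arm there.
Weight: 55 × 9.81 = 539.6 N down at 1.5 m → arm 0.2 m, τ = 539.6 × 0.2 = 107.9 N·m counterclockwise.
Block: 9.8 × 9.81 = 96.14 N down at 0.83 m → arm 0.87 m, τ = 96.14 × 0.87 = 83.64 N·m counterclockwise.
Paint can: 3.6 × 9.81 = 35.32 N down at 0.48 m → arm 1.22 m, τ = 35.32 × 1.22 = 43.09 N·m counterclockwise.
Net moment of the loads = 234.6 N·m counterclockwise.
The upward force F acts at the left end, arm 1.7 m, giving F × 1.7 clockwise.
Balancing moments: F × 1.7 = 234.6, giving F = 234.6 / 1.7 = 138 N.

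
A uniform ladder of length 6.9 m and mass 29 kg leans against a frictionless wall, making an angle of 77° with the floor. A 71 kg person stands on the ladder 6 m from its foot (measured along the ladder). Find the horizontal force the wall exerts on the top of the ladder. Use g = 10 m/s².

Sum moments about the foot of the ladder (the floor normal and friction both act there and drop out).
Ladder weight 29×10 = 290 N acts at 3.45 m along the ladder; its horizontal arm is 3.45·cos77° = 0.7761 m → τ = 225.1 N·m clockwise.
Person: 71×10 = 710 N at 6 m → arm 1.35 m → τ = 958.5 N·m clockwise.
Wall normal N acts horizontally at the top; its moment arm is the height L sinθ = 6.9·sin77° = 6.723 m, counterclockwise.
Στ = 0 ⇒ N × 6.723 = 1184 ⇒ N = 176 N.

N_wall ≈ 176 N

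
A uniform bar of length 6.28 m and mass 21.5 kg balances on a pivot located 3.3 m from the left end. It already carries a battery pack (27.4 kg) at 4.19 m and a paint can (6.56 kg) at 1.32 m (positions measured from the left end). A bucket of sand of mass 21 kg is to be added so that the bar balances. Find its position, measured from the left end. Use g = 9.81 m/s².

Sum moments about the pivot (at 3.3 m from the left end) (the support reaction has zero arm there).
Beam weight: 21.5 × 9.81 = 210.9 N down at 3.14 m → arm 0.16 m, τ = 210.9 × 0.16 = 33.74 N·m counterclockwise.
Battery pack: 27.4 × 9.81 = 268.8 N down at 4.19 m → arm 0.89 m, τ = 268.8 × 0.89 = 239.2 N·m clockwise.
Paint can: 6.56 × 9.81 = 64.35 N down at 1.32 m → arm 1.98 m, τ = 64.35 × 1.98 = 127.4 N·m counterclockwise.
Net moment of existing loads = 78.06 N·m clockwise.
The bucket of sand weighs 21 × 9.81 = 206 N and must supply an equal counterclockwise moment, so its lever arm about the pivot is 78.06 / 206 = 0.379 m.
That puts it at 3.3 − 0.379 = 2.92 m from the left end.

x ≈ 2.92 m from the left end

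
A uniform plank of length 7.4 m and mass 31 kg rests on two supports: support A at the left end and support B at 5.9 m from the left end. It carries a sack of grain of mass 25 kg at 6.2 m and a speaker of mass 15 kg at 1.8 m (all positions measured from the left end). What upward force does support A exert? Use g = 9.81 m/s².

Sum moments about support B (its reaction then has zero moment arm).
Beam weight: 31 × 9.81 = 304.1 N down at 3.7 m → arm 2.2 m, τ = 304.1 × 2.2 = 669 N·m counterclockwise.
Sack of grain: 25 × 9.81 = 245.2 N down at 6.2 m → arm 0.3 m, τ = 245.2 × 0.3 = 73.56 N·m clockwise.
Speaker: 15 × 9.81 = 147.2 N down at 1.8 m → arm 4.1 m, τ = 147.2 × 4.1 = 603.5 N·m counterclockwise.
Net load moment about support B = 1199 N·m counterclockwise.
Reaction R at support A is upward at 0 m, arm 5.9 m → moment R × 5.9 clockwise.
Setting net torque to zero: R × 5.9 = 1199 → R = 203 N.

R_A ≈ 203 N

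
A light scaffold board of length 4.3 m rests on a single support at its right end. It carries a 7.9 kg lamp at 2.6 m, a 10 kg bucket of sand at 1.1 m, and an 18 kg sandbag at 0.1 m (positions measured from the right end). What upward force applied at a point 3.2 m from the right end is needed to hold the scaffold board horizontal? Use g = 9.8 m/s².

F ≈ 102 N

Take moments about the right end.
Lamp: 7.9 × 9.8 = 77.42 N down at 2.6 m → arm 2.6 m, τ = 77.42 × 2.6 = 201.3 N·m counterclockwise.
Bucket of sand: 10 × 9.8 = 98 N down at 1.1 m → arm 1.1 m, τ = 98 × 1.1 = 107.8 N·m counterclockwise.
Sandbag: 18 × 9.8 = 176.4 N down at 0.1 m → arm 0.1 m, τ = 176.4 × 0.1 = 17.64 N·m counterclockwise.
Net moment of the loads = 326.7 N·m counterclockwise.
The upward force F acts at a point 3.2 m from the right end, arm 3.2 m, giving F × 3.2 clockwise.
Setting net torque to zero: F × 3.2 = 326.7 → F = 326.7 / 3.2 = 102 N.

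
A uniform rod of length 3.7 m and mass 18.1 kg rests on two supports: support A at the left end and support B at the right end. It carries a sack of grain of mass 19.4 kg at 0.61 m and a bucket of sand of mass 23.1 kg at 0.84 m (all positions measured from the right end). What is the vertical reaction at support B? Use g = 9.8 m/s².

Take moments about support A.
Beam weight: 18.1 × 9.8 = 177.4 N down at 1.85 m → arm 1.85 m, τ = 177.4 × 1.85 = 328.2 N·m clockwise.
Sack of grain: 19.4 × 9.8 = 190.1 N down at 0.61 m → arm 3.09 m, τ = 190.1 × 3.09 = 587.4 N·m clockwise.
Bucket of sand: 23.1 × 9.8 = 226.4 N down at 0.84 m → arm 2.86 m, τ = 226.4 × 2.86 = 647.5 N·m clockwise.
Net load moment about support A = 1563 N·m clockwise.
Reaction R at support B is upward at 0 m, arm 3.7 m → moment R × 3.7 counterclockwise.
Balancing moments: R × 3.7 = 1563, giving R = 422 N.

R_B ≈ 422 N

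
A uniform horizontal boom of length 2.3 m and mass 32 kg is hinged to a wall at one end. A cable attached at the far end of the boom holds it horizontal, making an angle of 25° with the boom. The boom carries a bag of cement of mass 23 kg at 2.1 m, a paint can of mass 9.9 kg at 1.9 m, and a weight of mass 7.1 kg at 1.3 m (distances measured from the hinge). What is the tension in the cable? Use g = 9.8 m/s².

T ≈ 1140 N

Taking torques about the hinge:
Beam weight: 32 × 9.8 = 313.6 N down at 1.15 m → arm 1.15 m, τ = 313.6 × 1.15 = 360.6 N·m clockwise.
Bag of cement: 23 × 9.8 = 225.4 N down at 2.1 m → arm 2.1 m, τ = 225.4 × 2.1 = 473.3 N·m clockwise.
Paint can: 9.9 × 9.8 = 97.02 N down at 1.9 m → arm 1.9 m, τ = 97.02 × 1.9 = 184.3 N·m clockwise.
Weight: 7.1 × 9.8 = 69.58 N down at 1.3 m → arm 1.3 m, τ = 69.58 × 1.3 = 90.45 N·m clockwise.
Total clockwise load moment = 1109 N·m.
The cable tension T acts at 2.3 m; only its component perpendicular to the boom, T sinθ, produces torque. sin 25° = 0.4226.
Setting net torque to zero: T × 2.3 × 0.4226 = 1109 → T = 1109 / 0.972 = 1140 N.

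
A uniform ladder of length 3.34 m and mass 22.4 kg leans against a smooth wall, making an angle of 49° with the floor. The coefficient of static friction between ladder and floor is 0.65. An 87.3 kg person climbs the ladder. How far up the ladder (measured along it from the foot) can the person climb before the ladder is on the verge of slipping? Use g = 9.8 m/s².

Sum moments about the foot of the ladder (the floor normal and friction both act there and drop out).
Ladder weight 22.4×9.8 = 219.5 N acts at 1.67 m along the ladder; its horizontal arm is 1.67·cos49° = 1.096 m → τ = 240.6 N·m clockwise.
Person weight 87.3×9.8 = 855.5 N at distance d → arm d·cos49° → τ = 855.5·d·0.6561 clockwise.
Wall normal N at the top has arm L sinθ = 2.521 m counterclockwise, so Στ = 0 gives N·2.521 = 240.6 + 561.3·d.
ΣFy = 0 ⇒ N_floor = 1075 N, so the maximum friction is μ_s·N_floor = 0.65×1075 = 698.8 N. ΣFx = 0 ⇒ N_wall = f, so at the slipping point N = 698.8 N.
Substituting: 698.8×2.521 = 240.6 + 561.3·d ⇒ d = (1762 − 240.6) / 561.3 = 2.71 m.

d ≈ 2.71 m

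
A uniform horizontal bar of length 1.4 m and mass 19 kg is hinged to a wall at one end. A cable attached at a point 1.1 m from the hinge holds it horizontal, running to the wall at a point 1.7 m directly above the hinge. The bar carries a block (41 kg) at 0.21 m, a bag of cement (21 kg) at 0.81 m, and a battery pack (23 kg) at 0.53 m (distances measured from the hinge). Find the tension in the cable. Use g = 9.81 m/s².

Take moments about the hinge.
Beam weight: 19 × 9.81 = 186.4 N down at 0.7 m → arm 0.7 m, τ = 186.4 × 0.7 = 130.5 N·m clockwise.
Block: 41 × 9.81 = 402.2 N down at 0.21 m → arm 0.21 m, τ = 402.2 × 0.21 = 84.46 N·m clockwise.
Bag of cement: 21 × 9.81 = 206 N down at 0.81 m → arm 0.81 m, τ = 206 × 0.81 = 166.9 N·m clockwise.
Battery pack: 23 × 9.81 = 225.6 N down at 0.53 m → arm 0.53 m, τ = 225.6 × 0.53 = 119.6 N·m clockwise.
Total clockwise load moment = 501.5 N·m.
The cable tension T acts at 1.1 m; only its component perpendicular to the bar, T sinθ, produces torque. sinθ = h/√(h²+d²) = 1.7/√(1.7²+1.1²) = 0.8396.
For rotational equilibrium, T × 1.1 × 0.8396 = 501.5, so T = 501.5 / 0.9236 = 543 N.

T ≈ 543 N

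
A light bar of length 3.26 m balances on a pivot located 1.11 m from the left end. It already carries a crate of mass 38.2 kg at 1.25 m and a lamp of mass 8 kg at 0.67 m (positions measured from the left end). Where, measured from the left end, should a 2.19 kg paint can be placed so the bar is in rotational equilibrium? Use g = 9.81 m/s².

x ≈ 0.275 m from the left end

Taking torques about the pivot (at 1.11 m from the left end):
Crate: 38.2 × 9.81 = 374.7 N down at 1.25 m → arm 0.14 m, τ = 374.7 × 0.14 = 52.46 N·m clockwise.
Lamp: 8 × 9.81 = 78.48 N down at 0.67 m → arm 0.44 m, τ = 78.48 × 0.44 = 34.53 N·m counterclockwise.
Net moment of existing loads = 17.93 N·m clockwise.
The paint can weighs 2.19 × 9.81 = 21.48 N and must supply an equal counterclockwise moment, so its lever arm about the pivot is 17.93 / 21.48 = 0.835 m.
That puts it at 1.11 − 0.835 = 0.275 m from the left end.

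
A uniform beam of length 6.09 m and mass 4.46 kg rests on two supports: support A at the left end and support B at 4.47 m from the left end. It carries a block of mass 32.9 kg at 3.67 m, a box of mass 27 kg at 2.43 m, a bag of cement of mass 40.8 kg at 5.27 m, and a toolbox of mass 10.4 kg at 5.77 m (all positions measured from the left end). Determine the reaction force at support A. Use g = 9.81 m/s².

R_A ≈ 91.3 N

About support B:
Beam weight: 4.46 × 9.81 = 43.75 N down at 3.045 m → arm 1.425 m, τ = 43.75 × 1.425 = 62.34 N·m counterclockwise.
Block: 32.9 × 9.81 = 322.7 N down at 3.67 m → arm 0.8 m, τ = 322.7 × 0.8 = 258.2 N·m counterclockwise.
Box: 27 × 9.81 = 264.9 N down at 2.43 m → arm 2.04 m, τ = 264.9 × 2.04 = 540.4 N·m counterclockwise.
Bag of cement: 40.8 × 9.81 = 400.2 N down at 5.27 m → arm 0.8 m, τ = 400.2 × 0.8 = 320.2 N·m clockwise.
Toolbox: 10.4 × 9.81 = 102 N down at 5.77 m → arm 1.3 m, τ = 102 × 1.3 = 132.6 N·m clockwise.
Net load moment about support B = 408.1 N·m counterclockwise.
Reaction R at support A is upward at 0 m, arm 4.47 m → moment R × 4.47 clockwise.
Balancing moments: R × 4.47 = 408.1, giving R = 91.3 N.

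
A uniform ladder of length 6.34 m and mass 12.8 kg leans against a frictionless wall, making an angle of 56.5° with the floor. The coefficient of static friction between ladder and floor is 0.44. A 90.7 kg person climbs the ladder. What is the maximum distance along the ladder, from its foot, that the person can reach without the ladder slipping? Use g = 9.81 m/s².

Take moments about the foot of the ladder.
Ladder weight 12.8×9.81 = 125.6 N acts at 3.17 m along the ladder; its horizontal arm is 3.17·cos56.5° = 1.75 m → τ = 219.8 N·m clockwise.
Person weight 90.7×9.81 = 889.8 N at distance d → arm d·cos56.5° → τ = 889.8·d·0.5519 clockwise.
Wall normal N at the top has arm L sinθ = 5.287 m counterclockwise, so Στ = 0 gives N·5.287 = 219.8 + 491.1·d.
ΣFy = 0 ⇒ N_floor = 1015 N, so the maximum friction is μ_s·N_floor = 0.44×1015 = 446.6 N. ΣFx = 0 ⇒ N_wall = f, so at the slipping point N = 446.6 N.
Substituting: 446.6×5.287 = 219.8 + 491.1·d ⇒ d = (2361 − 219.8) / 491.1 = 4.36 m.

d ≈ 4.36 m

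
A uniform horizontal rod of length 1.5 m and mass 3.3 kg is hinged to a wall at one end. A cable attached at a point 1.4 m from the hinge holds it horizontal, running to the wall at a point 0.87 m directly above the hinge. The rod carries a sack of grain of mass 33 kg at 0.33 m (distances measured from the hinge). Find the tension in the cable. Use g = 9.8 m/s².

T ≈ 177 N

Choose the hinge as the axis so the unknown hinge reaction has zero arm there.
Beam weight: 3.3 × 9.8 = 32.34 N down at 0.75 m → arm 0.75 m, τ = 32.34 × 0.75 = 24.26 N·m clockwise.
Sack of grain: 33 × 9.8 = 323.4 N down at 0.33 m → arm 0.33 m, τ = 323.4 × 0.33 = 106.7 N·m clockwise.
Total clockwise load moment = 131 N·m.
The cable tension T acts at 1.4 m; only its component perpendicular to the rod, T sinθ, produces torque. sinθ = h/√(h²+d²) = 0.87/√(0.87²+1.4²) = 0.5278.
Στ = 0 ⇒ T × 1.4 × 0.5278 = 131 ⇒ T = 131 / 0.7389 = 177 N.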